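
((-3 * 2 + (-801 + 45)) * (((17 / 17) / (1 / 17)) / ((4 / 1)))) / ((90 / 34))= -36703 / 30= -1223.43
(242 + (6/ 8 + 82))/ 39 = 433/ 52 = 8.33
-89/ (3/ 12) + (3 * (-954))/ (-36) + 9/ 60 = -5527/ 20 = -276.35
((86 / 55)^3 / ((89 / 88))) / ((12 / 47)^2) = 702523852 / 12115125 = 57.99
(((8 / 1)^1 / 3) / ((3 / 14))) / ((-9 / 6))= -224 / 27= -8.30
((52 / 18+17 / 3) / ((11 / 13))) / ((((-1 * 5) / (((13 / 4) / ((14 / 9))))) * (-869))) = 169 / 34760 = 0.00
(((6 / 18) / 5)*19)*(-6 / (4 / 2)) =-19 / 5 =-3.80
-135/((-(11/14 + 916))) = 378/2567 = 0.15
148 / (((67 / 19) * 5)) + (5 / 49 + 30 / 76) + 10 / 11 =67241709 / 6861470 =9.80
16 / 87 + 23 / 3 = 7.85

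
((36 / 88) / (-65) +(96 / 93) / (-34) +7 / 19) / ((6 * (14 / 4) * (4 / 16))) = 9500866 / 150345195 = 0.06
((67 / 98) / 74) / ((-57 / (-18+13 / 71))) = 84755 / 29348844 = 0.00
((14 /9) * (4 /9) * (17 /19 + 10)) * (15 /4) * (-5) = -8050 /57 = -141.23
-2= -2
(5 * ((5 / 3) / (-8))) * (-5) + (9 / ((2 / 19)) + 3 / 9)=2185 / 24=91.04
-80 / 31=-2.58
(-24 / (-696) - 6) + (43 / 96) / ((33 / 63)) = -52167 / 10208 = -5.11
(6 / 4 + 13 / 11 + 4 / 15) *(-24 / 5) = -3892 / 275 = -14.15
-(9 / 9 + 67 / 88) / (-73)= 155 / 6424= 0.02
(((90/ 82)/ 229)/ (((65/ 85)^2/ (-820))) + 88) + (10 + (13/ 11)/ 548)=91.28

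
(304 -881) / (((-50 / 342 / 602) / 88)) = 209079319.68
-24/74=-12/37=-0.32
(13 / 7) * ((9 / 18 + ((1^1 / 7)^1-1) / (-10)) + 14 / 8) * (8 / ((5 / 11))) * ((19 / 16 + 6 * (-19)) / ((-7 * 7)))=16880721 / 96040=175.77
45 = 45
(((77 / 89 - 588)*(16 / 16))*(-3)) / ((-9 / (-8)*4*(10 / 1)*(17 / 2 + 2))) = 2986 / 801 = 3.73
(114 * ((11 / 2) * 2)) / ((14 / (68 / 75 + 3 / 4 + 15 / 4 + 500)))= 15844499 / 350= 45270.00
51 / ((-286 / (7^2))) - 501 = -145785 / 286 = -509.74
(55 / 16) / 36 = 55 / 576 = 0.10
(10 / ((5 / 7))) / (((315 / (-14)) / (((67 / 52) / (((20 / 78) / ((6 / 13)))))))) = -469 / 325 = -1.44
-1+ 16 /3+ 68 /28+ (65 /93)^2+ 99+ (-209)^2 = 2651011501 /60543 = 43787.25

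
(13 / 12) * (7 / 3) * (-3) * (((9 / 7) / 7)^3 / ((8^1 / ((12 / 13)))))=-729 / 134456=-0.01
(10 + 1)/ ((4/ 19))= 209/ 4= 52.25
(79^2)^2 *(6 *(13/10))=1519053159/5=303810631.80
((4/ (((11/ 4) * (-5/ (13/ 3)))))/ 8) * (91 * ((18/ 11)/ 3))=-4732/ 605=-7.82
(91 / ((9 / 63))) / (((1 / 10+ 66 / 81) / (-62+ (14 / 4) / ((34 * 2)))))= -55731375 / 1292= -43135.74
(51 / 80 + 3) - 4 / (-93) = 27383 / 7440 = 3.68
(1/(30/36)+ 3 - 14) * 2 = -98/5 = -19.60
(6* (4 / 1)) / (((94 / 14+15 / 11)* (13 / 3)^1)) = 0.69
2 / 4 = 1 / 2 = 0.50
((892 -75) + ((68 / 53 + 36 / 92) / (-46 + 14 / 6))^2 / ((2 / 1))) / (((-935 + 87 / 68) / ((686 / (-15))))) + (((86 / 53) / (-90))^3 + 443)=3777036327493192303284356 / 7819685043171213070125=483.02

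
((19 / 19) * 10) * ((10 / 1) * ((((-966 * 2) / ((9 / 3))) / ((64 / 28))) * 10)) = -281750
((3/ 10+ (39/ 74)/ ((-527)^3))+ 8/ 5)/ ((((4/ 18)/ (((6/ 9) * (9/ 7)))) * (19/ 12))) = 16668717427548/ 3601266117715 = 4.63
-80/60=-4/3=-1.33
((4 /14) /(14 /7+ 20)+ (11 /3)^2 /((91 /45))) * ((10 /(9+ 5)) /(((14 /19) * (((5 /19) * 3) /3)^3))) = 434490214 /1226225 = 354.33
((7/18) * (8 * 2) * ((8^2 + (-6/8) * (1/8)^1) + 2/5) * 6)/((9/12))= 144046/45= 3201.02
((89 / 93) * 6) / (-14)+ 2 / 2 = 128 / 217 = 0.59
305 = 305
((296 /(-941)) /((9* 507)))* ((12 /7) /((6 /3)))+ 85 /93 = 283848413 /310583637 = 0.91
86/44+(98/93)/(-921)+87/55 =33308237/9421830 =3.54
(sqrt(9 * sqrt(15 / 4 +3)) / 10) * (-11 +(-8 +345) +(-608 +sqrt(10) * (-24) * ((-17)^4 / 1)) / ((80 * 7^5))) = 3 * sqrt(2) * 3^(3 / 4) * (54790744 - 250563 * sqrt(10)) / 3361400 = 155.36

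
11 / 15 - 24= -349 / 15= -23.27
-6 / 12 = -1 / 2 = -0.50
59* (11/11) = 59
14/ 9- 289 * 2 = -5188/ 9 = -576.44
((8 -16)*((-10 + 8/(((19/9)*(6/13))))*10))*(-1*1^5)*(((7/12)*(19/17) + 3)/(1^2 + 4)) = -5960/57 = -104.56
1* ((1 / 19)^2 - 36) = -12995 / 361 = -36.00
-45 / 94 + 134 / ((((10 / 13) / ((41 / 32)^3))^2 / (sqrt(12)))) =-45 / 94 + 53785430320843 * sqrt(3) / 26843545600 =3469.97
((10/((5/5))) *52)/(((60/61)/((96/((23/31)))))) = 1573312/23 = 68404.87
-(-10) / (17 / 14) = 140 / 17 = 8.24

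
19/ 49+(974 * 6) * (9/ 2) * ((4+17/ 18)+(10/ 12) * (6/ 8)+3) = 225359.64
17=17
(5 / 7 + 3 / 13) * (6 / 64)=129 / 1456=0.09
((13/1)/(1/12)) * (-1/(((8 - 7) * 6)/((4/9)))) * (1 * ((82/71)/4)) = -2132/639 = -3.34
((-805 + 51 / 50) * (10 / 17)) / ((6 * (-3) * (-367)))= -0.07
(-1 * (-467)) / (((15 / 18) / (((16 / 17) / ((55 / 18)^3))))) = 261460224 / 14141875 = 18.49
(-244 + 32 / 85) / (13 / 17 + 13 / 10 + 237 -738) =41416 / 84819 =0.49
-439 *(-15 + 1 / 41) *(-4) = -1078184 / 41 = -26297.17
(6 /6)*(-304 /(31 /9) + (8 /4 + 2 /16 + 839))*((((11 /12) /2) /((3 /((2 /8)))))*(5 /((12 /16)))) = 3423035 /17856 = 191.70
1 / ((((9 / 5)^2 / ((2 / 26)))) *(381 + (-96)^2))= 25 / 10105641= 0.00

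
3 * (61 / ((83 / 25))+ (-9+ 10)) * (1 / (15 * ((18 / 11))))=2948 / 1245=2.37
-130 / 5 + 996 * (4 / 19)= 183.68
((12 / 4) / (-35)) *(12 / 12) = -3 / 35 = -0.09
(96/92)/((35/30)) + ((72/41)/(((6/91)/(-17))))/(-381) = 2.08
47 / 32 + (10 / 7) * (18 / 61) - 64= -848667 / 13664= -62.11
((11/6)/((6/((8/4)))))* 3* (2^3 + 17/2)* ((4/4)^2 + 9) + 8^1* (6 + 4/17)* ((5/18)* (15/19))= 607445/1938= 313.44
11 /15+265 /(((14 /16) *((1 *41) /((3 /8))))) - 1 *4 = -2138 /4305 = -0.50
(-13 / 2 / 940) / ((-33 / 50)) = 65 / 6204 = 0.01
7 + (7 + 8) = 22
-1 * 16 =-16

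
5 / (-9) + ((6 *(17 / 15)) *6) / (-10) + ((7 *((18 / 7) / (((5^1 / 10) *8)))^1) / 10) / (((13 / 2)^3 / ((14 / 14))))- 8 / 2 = -4267961 / 494325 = -8.63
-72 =-72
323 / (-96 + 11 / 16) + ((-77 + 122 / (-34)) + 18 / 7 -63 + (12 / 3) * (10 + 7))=-13865717 / 181475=-76.41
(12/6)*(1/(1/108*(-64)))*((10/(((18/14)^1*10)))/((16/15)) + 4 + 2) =-2907/128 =-22.71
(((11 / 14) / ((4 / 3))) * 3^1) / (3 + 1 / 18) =81 / 140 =0.58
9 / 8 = 1.12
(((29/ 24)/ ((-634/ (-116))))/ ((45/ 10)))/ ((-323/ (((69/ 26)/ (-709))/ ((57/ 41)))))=793063/ 1936550062044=0.00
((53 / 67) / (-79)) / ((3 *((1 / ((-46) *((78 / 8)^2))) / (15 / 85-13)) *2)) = -67365597 / 719848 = -93.58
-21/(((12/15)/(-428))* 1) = 11235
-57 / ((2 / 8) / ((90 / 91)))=-20520 / 91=-225.49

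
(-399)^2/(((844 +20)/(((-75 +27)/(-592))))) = 14.94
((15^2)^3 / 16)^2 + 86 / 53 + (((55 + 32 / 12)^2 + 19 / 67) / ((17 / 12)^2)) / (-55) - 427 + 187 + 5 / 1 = 7323291358972016367433 / 14449445120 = 506821632121.75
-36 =-36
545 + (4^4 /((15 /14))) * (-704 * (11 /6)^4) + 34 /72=-9232657549 /4860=-1899723.78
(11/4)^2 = 121/16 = 7.56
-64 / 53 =-1.21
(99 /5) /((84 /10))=33 /14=2.36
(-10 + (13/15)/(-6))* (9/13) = -7.02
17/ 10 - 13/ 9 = 23/ 90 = 0.26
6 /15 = 0.40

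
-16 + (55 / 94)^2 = -138351 / 8836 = -15.66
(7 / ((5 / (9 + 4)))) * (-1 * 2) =-182 / 5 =-36.40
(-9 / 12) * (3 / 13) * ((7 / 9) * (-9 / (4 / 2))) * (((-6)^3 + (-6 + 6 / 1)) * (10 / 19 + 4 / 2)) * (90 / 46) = -3674160 / 5681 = -646.75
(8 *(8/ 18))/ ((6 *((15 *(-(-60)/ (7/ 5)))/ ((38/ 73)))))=1064/ 2217375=0.00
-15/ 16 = -0.94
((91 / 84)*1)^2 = 169 / 144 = 1.17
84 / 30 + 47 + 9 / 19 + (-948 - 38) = -935.73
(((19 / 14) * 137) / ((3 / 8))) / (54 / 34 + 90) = 177004 / 32697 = 5.41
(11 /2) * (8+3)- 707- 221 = -1735 /2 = -867.50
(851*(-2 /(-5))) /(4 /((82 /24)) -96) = -34891 /9720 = -3.59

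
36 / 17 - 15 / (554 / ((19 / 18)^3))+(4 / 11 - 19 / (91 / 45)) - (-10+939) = -17152992321119 / 18326900592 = -935.95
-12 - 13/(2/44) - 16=-314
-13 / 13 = -1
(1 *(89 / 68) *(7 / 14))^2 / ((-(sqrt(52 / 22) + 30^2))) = -19604475 / 41199719776 + 7921 *sqrt(286) / 164798879104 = -0.00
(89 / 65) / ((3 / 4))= 356 / 195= 1.83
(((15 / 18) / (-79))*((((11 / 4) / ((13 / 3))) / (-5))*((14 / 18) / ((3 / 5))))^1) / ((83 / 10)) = 1925 / 9206028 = 0.00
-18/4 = -9/2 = -4.50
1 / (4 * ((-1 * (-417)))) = 1 / 1668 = 0.00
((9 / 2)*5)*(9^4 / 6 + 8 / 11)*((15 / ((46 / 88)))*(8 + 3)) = 178742025 / 23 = 7771392.39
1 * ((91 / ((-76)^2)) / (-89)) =-91 / 514064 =-0.00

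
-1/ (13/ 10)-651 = -8473/ 13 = -651.77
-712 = -712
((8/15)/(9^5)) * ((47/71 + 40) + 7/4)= 1606/4192479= 0.00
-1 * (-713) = 713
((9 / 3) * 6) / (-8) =-9 / 4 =-2.25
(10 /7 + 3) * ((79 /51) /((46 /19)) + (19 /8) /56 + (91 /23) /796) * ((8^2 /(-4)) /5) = -2227767911 /228758460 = -9.74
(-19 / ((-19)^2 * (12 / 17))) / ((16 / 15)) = -85 / 1216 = -0.07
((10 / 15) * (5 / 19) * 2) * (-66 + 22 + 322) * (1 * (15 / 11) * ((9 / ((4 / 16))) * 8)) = 8006400 / 209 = 38308.13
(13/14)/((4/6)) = 1.39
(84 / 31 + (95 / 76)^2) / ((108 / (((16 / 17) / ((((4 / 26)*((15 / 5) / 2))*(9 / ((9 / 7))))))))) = 27547 / 1195236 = 0.02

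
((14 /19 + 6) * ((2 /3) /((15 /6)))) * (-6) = -1024 /95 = -10.78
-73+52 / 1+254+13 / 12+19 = 3037 / 12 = 253.08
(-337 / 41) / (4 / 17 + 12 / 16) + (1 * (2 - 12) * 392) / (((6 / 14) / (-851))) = 64146336932 / 8241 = 7783804.99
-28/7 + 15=11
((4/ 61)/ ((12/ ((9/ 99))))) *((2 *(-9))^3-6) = -1946/ 671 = -2.90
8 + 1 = 9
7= 7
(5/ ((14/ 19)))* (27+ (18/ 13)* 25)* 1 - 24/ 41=417.52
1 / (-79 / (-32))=32 / 79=0.41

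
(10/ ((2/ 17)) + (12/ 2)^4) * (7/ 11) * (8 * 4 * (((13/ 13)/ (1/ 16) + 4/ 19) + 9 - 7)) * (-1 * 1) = -107033024/ 209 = -512119.73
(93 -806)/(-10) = 713/10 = 71.30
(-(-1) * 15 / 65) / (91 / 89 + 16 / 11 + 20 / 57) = 0.08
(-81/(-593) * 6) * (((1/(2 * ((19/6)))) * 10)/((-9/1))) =-1620/11267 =-0.14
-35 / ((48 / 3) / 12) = -105 / 4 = -26.25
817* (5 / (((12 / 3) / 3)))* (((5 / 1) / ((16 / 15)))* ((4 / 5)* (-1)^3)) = -183825 / 16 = -11489.06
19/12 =1.58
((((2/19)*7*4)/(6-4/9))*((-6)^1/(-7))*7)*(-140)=-42336/95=-445.64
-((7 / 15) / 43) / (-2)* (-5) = -7 / 258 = -0.03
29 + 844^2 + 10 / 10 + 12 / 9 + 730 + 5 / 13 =27810811 / 39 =713097.72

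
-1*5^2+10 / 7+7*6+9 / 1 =192 / 7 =27.43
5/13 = 0.38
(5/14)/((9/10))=25/63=0.40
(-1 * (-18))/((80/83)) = 747/40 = 18.68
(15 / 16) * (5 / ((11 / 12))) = 225 / 44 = 5.11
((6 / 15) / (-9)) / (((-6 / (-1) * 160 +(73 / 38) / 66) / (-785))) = 262504 / 7223259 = 0.04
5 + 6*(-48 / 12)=-19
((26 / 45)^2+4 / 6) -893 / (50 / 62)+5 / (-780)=-116496119 / 105300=-1106.33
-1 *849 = -849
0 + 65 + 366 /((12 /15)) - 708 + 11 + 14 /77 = -3835 /22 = -174.32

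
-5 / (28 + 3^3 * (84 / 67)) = -335 / 4144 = -0.08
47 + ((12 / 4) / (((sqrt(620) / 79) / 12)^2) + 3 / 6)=1362781 / 310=4396.07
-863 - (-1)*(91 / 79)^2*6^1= -5336297 / 6241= -855.04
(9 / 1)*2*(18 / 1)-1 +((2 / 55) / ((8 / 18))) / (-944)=33540311 / 103840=323.00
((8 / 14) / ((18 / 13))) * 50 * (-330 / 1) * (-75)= 3575000 / 7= 510714.29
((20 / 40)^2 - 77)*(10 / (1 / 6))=-4605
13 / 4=3.25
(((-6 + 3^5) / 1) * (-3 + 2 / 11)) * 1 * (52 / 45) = -127348 / 165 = -771.81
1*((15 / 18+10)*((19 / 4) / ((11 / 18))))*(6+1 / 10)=45201 / 88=513.65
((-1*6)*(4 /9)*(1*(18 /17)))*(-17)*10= 480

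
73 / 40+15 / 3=273 / 40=6.82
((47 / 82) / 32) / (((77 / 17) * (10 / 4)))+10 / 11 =459999 / 505120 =0.91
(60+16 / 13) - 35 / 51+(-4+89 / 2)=133985 / 1326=101.04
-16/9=-1.78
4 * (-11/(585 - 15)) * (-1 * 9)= 66/95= 0.69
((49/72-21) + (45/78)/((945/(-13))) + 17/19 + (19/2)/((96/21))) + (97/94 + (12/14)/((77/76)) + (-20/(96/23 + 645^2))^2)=-890846190264610712621/57560871795801941952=-15.48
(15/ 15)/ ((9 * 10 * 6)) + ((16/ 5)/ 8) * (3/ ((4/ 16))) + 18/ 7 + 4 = 42991/ 3780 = 11.37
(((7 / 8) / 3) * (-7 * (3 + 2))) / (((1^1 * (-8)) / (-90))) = -3675 / 32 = -114.84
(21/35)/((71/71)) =3/5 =0.60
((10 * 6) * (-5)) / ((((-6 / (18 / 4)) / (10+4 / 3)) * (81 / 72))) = 6800 / 3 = 2266.67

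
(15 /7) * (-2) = -30 /7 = -4.29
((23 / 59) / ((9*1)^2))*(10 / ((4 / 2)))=115 / 4779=0.02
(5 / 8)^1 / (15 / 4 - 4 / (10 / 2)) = 25 / 118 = 0.21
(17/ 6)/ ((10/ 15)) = 17/ 4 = 4.25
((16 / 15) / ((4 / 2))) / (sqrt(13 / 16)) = 32 * sqrt(13) / 195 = 0.59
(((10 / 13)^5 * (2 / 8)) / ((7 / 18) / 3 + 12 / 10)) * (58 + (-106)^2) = 76234500000 / 133294187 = 571.93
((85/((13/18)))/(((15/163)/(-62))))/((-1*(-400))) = -198.23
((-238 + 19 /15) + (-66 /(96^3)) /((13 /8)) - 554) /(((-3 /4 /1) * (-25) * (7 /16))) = -947361847 /9828000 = -96.39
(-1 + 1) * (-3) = 0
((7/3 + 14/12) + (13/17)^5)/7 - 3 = -48952409/19877998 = -2.46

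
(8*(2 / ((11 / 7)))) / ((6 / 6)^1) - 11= -9 / 11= -0.82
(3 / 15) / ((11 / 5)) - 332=-3651 / 11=-331.91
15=15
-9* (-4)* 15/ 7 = 540/ 7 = 77.14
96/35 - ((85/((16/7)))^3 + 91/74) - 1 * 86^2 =-312007837733/5304320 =-58821.46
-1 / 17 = -0.06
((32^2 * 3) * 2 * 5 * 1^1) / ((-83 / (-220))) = 6758400 / 83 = 81426.51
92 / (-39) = -92 / 39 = -2.36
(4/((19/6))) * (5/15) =8/19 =0.42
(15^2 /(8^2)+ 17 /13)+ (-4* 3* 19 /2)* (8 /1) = -754771 /832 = -907.18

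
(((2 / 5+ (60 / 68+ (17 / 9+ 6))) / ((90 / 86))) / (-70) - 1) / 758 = -1355719 / 913295250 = -0.00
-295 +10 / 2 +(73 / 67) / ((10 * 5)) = -971427 / 3350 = -289.98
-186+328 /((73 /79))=12334 /73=168.96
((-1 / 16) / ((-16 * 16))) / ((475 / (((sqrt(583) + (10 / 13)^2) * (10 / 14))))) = 5 / 23016448 + sqrt(583) / 2723840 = 0.00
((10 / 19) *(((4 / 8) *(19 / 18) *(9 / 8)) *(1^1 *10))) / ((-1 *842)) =-25 / 6736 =-0.00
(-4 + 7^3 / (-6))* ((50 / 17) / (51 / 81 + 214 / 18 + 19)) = -82575 / 14467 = -5.71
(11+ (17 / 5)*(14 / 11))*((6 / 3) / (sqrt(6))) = 281*sqrt(6) / 55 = 12.51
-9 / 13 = -0.69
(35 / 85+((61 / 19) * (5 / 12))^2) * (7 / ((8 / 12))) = 13617191 / 589152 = 23.11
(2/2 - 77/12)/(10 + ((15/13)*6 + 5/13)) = -169/540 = -0.31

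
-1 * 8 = -8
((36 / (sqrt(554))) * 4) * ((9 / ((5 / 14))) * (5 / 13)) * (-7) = -63504 * sqrt(554) / 3601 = -415.08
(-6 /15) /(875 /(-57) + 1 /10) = 228 /8693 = 0.03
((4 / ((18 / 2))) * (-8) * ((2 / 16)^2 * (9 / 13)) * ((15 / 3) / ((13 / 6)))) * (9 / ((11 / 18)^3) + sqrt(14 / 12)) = -3.60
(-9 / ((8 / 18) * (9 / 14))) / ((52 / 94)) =-2961 / 52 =-56.94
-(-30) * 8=240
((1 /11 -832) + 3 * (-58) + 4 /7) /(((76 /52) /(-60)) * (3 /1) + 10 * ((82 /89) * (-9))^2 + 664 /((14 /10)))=-159424858060 /184237619577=-0.87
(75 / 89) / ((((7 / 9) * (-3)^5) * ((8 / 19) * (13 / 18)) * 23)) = -475 / 745108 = -0.00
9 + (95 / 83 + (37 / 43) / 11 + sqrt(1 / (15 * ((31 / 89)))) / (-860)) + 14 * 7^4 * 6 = 7918313493 / 39259-sqrt(41385) / 399900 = 201694.22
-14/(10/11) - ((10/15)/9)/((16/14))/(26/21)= -72317/4680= -15.45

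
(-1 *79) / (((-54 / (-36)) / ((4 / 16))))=-79 / 6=-13.17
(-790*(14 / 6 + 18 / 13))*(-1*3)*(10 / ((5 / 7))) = 1603700 / 13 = 123361.54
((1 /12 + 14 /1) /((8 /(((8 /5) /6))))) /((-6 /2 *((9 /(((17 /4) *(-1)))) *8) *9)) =2873 /2799360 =0.00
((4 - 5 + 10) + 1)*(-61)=-610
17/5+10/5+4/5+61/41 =1576/205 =7.69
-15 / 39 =-5 / 13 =-0.38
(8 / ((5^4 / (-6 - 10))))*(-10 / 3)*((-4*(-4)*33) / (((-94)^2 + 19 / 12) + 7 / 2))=540672 / 13261625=0.04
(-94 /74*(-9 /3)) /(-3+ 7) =0.95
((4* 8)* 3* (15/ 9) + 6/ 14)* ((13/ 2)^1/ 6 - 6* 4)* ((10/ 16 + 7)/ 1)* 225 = -1412874375/ 224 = -6307474.89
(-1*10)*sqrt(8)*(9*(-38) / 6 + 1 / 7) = 7960*sqrt(2) / 7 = 1608.16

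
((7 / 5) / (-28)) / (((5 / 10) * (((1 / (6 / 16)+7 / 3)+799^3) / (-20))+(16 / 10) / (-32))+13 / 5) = 1 / 255041151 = 0.00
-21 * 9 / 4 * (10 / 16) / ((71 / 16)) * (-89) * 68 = 2859570 / 71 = 40275.63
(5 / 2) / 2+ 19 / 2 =43 / 4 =10.75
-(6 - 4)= -2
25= 25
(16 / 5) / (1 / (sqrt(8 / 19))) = 32 * sqrt(38) / 95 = 2.08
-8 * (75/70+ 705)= -39540/7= -5648.57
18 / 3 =6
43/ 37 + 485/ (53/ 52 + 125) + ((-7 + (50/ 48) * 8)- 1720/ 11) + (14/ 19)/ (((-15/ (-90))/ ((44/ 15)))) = -104174629739/ 760115235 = -137.05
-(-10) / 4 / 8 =5 / 16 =0.31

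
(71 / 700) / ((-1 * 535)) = -71 / 374500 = -0.00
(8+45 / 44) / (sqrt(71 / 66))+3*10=397*sqrt(4686) / 3124+30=38.70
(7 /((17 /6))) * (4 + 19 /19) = 210 /17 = 12.35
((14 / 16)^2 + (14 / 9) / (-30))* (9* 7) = 43169 / 960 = 44.97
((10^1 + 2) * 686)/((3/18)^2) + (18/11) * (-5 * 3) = 3259602/11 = 296327.45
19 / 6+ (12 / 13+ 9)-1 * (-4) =1333 / 78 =17.09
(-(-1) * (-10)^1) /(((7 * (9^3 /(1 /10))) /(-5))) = 5 /5103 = 0.00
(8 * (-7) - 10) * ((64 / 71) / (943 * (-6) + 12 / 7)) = 4928 / 468529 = 0.01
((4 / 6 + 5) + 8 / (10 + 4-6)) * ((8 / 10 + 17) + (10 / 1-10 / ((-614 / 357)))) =206392 / 921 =224.10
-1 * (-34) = 34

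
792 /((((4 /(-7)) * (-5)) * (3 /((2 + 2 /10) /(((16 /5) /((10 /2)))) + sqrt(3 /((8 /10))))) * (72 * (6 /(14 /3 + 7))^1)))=539 * sqrt(15) /432 + 29645 /3456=13.41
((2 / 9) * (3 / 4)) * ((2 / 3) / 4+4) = 25 / 36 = 0.69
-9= -9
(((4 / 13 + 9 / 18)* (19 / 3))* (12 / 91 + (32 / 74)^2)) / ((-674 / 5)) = -943445 / 77968657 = -0.01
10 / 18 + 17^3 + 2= 44240 / 9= 4915.56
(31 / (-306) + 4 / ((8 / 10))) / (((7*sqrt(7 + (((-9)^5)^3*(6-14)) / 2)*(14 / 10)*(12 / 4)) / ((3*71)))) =532145*sqrt(823564528378603) / 12348526538508773382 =0.00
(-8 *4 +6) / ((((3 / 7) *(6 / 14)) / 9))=-1274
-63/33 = -21/11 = -1.91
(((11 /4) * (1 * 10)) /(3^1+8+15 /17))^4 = 764269350625 /26639462656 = 28.69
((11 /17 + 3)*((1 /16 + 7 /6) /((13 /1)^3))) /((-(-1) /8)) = 1829 /112047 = 0.02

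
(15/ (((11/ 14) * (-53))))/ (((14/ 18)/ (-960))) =259200/ 583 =444.60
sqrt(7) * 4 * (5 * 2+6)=64 * sqrt(7)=169.33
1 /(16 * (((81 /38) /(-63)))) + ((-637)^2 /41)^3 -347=4810265971871667091 /4962312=969359841112.70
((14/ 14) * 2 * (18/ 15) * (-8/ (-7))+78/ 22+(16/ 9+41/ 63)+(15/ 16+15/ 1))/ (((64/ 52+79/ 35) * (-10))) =-1974323/ 2793120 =-0.71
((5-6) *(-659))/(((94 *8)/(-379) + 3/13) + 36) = 3246893/168733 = 19.24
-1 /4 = -0.25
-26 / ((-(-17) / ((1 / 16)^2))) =-13 / 2176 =-0.01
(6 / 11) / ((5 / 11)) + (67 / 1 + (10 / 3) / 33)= 68.30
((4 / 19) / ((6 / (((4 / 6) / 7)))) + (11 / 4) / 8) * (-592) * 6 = -491915 / 399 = -1232.87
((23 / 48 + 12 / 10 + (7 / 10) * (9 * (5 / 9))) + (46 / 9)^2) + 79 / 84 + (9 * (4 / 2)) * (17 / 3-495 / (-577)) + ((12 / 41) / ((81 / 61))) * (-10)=158259012619 / 1073081520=147.48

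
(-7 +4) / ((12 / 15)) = -15 / 4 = -3.75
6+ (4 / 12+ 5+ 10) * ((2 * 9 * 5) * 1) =1386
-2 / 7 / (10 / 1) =-1 / 35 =-0.03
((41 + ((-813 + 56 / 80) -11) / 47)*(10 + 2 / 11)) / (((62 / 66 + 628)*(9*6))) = 14716 / 2090325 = 0.01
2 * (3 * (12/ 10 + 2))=96/ 5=19.20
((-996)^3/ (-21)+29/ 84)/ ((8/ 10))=58812377.57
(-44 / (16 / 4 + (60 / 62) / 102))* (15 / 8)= -86955 / 4226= -20.58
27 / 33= 9 / 11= 0.82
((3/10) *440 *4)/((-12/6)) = -264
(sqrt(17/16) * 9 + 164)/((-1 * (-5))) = 9 * sqrt(17)/20 + 164/5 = 34.66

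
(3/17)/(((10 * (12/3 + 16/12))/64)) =18/85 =0.21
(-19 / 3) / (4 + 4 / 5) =-95 / 72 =-1.32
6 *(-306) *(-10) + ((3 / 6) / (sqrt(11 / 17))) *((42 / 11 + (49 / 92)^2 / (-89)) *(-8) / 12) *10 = 18360-158060105 *sqrt(187) / 136723224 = 18344.19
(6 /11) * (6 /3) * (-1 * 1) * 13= -156 /11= -14.18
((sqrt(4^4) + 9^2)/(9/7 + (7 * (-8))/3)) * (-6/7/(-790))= -873/144175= -0.01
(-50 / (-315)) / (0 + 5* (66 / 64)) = 64 / 2079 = 0.03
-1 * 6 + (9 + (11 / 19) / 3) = 182 / 57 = 3.19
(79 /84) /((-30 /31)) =-0.97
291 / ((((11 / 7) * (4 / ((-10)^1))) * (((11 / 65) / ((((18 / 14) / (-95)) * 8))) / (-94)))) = -64008360 / 2299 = -27841.83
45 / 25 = 9 / 5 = 1.80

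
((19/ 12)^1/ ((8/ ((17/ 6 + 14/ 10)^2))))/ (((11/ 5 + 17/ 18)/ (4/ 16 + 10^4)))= 12258346451/ 1086720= 11280.13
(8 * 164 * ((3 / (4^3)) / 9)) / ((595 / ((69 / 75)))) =943 / 89250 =0.01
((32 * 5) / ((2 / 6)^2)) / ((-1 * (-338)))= 720 / 169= 4.26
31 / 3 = 10.33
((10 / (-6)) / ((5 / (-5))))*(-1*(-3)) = 5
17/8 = 2.12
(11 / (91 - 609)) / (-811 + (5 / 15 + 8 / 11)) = 363 / 13845104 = 0.00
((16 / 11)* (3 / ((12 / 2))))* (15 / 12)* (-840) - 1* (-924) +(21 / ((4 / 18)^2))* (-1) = -11655 / 44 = -264.89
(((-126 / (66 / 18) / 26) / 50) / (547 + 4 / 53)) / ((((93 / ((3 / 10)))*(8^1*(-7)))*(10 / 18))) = 0.00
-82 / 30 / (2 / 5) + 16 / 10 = -157 / 30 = -5.23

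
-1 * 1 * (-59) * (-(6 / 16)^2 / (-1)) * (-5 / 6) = -6.91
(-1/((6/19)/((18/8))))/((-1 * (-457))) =-57/3656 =-0.02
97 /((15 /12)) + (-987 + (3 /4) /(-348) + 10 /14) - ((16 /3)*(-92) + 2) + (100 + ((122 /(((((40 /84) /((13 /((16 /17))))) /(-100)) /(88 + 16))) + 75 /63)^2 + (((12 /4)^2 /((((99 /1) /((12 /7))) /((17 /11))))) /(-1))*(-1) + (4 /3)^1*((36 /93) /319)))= 5198081947938831036354277 /3837723120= 1354470290170081.64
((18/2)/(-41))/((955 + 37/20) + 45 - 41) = -180/787897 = -0.00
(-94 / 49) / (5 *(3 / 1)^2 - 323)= 0.01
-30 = -30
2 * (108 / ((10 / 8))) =864 / 5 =172.80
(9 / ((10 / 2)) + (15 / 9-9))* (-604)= 50132 / 15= 3342.13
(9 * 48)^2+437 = 187061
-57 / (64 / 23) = -20.48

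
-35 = -35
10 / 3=3.33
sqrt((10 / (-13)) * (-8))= 4 * sqrt(65) / 13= 2.48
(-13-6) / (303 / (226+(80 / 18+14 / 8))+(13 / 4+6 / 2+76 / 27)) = -17152668 / 9361525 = -1.83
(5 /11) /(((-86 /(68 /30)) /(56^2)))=-53312 /1419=-37.57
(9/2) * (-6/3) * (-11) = 99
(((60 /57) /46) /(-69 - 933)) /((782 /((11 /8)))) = -55 /1369669872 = -0.00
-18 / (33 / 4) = -24 / 11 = -2.18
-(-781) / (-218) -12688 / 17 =-2779261 / 3706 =-749.94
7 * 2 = 14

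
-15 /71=-0.21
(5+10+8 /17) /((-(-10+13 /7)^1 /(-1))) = -1841 /969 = -1.90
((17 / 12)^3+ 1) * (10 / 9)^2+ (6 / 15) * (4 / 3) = 923437 / 174960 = 5.28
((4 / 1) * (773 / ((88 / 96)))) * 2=74208 / 11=6746.18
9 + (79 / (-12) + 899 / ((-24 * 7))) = -493 / 168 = -2.93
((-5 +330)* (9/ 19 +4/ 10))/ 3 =5395/ 57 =94.65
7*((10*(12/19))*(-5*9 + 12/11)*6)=-2434320/209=-11647.46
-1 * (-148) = 148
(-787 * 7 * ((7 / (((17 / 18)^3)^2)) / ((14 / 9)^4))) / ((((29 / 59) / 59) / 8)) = -305670711853003104 / 34299485549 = -8911816.23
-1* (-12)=12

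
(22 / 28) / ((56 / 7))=11 / 112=0.10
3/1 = 3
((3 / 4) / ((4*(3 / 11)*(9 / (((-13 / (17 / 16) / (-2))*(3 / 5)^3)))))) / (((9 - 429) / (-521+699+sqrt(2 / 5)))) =-12727 / 297500 - 143*sqrt(10) / 2975000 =-0.04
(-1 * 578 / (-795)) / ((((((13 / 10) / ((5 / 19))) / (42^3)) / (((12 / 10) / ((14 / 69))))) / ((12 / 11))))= 70351.36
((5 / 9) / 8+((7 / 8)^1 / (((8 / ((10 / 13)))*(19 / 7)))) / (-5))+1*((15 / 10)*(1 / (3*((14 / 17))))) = 0.67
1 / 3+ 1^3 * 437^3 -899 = 250357663 / 3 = 83452554.33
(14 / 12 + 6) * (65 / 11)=2795 / 66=42.35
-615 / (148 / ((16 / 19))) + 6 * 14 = 56592 / 703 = 80.50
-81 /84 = -27 /28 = -0.96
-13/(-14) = 13/14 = 0.93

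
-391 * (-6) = 2346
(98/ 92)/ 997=49/ 45862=0.00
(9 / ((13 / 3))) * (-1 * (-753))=20331 / 13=1563.92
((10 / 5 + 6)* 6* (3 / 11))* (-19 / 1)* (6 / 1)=-16416 / 11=-1492.36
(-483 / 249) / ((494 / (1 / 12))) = -161 / 492024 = -0.00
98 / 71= 1.38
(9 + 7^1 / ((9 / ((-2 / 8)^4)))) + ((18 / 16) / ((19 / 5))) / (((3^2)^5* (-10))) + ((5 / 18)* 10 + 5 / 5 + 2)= 471695789 / 31912704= 14.78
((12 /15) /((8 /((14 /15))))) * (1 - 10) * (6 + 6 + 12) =-504 /25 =-20.16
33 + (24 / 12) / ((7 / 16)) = 263 / 7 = 37.57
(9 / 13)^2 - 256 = -43183 / 169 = -255.52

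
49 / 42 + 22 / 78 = 113 / 78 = 1.45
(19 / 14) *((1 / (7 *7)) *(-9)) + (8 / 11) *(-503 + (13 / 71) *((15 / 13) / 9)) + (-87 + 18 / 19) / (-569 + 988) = -366.26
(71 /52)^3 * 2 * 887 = 317467057 /70304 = 4515.63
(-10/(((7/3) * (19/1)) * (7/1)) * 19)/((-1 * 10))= 3/49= 0.06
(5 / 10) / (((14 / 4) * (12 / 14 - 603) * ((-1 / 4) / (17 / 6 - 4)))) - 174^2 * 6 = -2297040134 / 12645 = -181656.00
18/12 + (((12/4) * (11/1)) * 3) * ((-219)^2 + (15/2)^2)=19014837/4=4753709.25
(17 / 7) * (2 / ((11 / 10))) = 340 / 77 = 4.42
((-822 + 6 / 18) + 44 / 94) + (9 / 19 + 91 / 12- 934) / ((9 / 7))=-148656511 / 96444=-1541.38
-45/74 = -0.61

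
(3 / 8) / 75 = 1 / 200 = 0.00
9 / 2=4.50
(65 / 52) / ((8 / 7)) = 35 / 32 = 1.09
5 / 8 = 0.62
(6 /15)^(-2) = 25 /4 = 6.25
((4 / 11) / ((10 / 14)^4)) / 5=9604 / 34375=0.28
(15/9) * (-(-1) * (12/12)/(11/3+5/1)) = 5/26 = 0.19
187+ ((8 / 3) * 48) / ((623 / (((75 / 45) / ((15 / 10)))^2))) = 9449381 / 50463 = 187.25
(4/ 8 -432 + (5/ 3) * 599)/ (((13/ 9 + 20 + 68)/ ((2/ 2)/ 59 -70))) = -42128187/ 94990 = -443.50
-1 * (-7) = 7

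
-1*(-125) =125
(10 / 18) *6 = 10 / 3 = 3.33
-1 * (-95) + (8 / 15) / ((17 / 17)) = 1433 / 15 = 95.53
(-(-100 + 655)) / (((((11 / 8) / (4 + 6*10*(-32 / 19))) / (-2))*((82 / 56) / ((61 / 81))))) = -9322673920 / 231363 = -40294.58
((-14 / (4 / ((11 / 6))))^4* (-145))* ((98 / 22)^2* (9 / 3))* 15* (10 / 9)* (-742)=938105346129875 / 5184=180961679423.20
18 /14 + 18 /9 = 23 /7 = 3.29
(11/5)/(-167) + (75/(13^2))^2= 4382704/23848435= 0.18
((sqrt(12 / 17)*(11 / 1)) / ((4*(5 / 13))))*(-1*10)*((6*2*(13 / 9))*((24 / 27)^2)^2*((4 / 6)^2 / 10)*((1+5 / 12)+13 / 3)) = -350265344*sqrt(51) / 15057495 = -166.12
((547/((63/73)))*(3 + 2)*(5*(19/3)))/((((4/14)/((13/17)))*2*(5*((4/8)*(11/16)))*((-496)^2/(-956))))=-11786233615/38816712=-303.64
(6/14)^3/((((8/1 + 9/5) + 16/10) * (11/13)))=0.01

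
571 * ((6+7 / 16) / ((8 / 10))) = 294065 / 64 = 4594.77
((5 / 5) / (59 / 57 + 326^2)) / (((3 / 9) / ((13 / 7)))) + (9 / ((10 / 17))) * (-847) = -5495246332137 / 424045370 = -12959.10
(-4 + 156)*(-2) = -304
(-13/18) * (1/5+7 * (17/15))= -793/135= -5.87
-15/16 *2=-15/8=-1.88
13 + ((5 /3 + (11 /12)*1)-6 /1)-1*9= 0.58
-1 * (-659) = 659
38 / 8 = 4.75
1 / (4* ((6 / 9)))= 3 / 8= 0.38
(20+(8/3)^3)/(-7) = -1052/189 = -5.57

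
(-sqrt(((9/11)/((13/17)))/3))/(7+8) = -sqrt(7293)/2145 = -0.04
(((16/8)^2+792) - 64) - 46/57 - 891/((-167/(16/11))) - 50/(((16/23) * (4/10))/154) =-2050995841/76152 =-26932.92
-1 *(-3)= 3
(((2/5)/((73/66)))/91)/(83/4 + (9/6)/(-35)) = 528/2751151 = 0.00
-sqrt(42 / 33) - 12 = -12 - sqrt(154) / 11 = -13.13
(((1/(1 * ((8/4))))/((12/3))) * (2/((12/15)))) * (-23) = -115/16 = -7.19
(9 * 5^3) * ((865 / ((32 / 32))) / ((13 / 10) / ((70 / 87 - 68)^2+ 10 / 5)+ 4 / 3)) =729686.25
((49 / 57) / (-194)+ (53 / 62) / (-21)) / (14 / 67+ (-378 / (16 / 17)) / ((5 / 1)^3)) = 1209484000 / 80494512301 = 0.02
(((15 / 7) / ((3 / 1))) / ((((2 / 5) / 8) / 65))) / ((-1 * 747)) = -6500 / 5229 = -1.24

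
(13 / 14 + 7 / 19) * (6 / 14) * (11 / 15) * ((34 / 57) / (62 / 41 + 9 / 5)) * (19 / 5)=176341 / 632149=0.28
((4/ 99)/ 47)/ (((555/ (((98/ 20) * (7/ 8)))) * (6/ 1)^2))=0.00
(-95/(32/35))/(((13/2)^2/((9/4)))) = -29925/5408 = -5.53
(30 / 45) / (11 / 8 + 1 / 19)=304 / 651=0.47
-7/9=-0.78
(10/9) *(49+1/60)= 54.46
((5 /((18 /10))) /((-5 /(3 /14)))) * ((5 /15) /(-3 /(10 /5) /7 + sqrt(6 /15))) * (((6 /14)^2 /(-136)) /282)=25 /217366352 + 5 * sqrt(10) /46578504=0.00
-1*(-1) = 1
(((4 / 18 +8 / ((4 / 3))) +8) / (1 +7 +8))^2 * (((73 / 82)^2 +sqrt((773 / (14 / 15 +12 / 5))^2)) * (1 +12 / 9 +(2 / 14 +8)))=1926.11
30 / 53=0.57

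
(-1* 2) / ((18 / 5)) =-5 / 9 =-0.56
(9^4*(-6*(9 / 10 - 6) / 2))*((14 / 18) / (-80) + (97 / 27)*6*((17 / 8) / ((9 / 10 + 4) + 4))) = 36715415049 / 71200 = 515665.94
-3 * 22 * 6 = -396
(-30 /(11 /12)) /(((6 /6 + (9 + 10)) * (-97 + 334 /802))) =1203 /71005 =0.02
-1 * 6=-6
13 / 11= 1.18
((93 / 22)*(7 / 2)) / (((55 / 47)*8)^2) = 1438059 / 8518400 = 0.17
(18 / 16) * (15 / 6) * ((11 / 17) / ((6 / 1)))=165 / 544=0.30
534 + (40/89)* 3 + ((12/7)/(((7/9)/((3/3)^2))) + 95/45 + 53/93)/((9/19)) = 5975247938/10950471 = 545.66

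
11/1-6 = 5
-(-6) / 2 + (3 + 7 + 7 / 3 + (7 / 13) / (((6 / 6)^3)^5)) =619 / 39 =15.87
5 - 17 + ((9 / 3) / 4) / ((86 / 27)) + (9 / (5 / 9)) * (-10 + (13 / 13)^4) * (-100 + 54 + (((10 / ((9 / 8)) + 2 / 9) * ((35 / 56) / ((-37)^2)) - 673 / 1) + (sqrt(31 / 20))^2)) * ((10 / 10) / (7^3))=1184031624639 / 4038276200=293.20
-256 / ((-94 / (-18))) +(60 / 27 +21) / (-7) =-154975 / 2961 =-52.34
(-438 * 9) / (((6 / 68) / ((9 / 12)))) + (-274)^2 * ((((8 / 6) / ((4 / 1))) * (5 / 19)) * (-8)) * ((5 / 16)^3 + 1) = -213528939 / 2432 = -87799.73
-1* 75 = -75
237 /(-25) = -237 /25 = -9.48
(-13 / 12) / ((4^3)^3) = -13 / 3145728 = -0.00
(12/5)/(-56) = -3/70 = -0.04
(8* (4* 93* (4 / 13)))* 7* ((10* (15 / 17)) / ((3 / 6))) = 24998400 / 221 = 113114.93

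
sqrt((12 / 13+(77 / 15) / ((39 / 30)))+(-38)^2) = sqrt(2203734) / 39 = 38.06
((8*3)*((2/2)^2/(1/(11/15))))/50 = 44/125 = 0.35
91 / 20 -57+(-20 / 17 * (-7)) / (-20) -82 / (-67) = -51.64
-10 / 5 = -2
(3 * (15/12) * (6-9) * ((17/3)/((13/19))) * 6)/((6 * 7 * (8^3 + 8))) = -969/37856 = -0.03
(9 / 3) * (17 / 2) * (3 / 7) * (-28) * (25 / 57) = -2550 / 19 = -134.21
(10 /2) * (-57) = -285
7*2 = 14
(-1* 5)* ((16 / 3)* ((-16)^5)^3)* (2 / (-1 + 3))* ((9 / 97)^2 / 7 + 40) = 242999051916696291985326080 / 197589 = 1229820748709170510429.86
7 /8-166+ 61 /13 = -16685 /104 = -160.43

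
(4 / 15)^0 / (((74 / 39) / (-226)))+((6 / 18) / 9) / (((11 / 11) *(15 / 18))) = -198241 / 1665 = -119.06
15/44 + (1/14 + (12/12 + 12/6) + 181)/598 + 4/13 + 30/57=1297201/874874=1.48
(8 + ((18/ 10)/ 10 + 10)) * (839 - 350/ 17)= 12646917/ 850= 14878.73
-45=-45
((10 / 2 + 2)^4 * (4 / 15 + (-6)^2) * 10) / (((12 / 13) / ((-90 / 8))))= -10612420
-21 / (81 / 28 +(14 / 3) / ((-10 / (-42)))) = -2940 / 3149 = -0.93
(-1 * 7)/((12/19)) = -133/12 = -11.08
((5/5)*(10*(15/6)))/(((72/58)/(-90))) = -1812.50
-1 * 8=-8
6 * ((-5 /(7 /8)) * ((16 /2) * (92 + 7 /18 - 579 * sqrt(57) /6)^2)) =-27959072320 /189 + 102706880 * sqrt(57) /21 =-111006840.56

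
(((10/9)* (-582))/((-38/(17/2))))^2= 67980025/3249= 20923.37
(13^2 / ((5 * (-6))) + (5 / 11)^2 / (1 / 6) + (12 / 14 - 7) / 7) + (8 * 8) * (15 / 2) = 84440009 / 177870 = 474.73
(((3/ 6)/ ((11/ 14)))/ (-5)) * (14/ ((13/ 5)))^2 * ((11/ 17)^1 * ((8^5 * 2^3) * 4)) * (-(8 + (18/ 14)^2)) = 69436702720/ 2873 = 24168709.61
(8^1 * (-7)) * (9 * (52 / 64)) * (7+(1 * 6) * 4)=-25389 / 2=-12694.50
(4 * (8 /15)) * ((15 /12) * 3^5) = 648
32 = 32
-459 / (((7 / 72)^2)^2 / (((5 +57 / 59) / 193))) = -4341955166208 / 27340187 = -158812.20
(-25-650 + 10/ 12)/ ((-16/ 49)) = 198205/ 96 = 2064.64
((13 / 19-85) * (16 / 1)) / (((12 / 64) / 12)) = -1640448 / 19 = -86339.37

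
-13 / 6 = -2.17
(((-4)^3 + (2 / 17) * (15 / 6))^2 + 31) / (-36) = -295462 / 2601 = -113.60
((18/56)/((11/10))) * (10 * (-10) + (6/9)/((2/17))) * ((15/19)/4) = -63675/11704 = -5.44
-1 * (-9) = 9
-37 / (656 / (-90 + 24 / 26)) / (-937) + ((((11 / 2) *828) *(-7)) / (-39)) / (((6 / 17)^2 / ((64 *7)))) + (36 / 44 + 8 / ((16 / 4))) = 387588566771641 / 131847144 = 2939681.17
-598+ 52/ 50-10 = -15174/ 25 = -606.96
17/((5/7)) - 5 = 94/5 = 18.80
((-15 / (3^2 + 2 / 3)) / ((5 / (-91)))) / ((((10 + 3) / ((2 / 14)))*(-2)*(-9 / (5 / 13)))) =5 / 754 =0.01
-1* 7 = -7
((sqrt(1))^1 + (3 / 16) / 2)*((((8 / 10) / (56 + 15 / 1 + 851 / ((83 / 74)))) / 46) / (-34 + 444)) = 581 / 10390652960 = 0.00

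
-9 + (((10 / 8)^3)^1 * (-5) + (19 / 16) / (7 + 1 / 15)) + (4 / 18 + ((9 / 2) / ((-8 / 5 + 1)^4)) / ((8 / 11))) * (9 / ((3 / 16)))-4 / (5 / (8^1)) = 115870843 / 50880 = 2277.34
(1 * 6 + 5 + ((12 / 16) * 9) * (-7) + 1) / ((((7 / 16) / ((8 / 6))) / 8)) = -6016 / 7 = -859.43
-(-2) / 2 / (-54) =-1 / 54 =-0.02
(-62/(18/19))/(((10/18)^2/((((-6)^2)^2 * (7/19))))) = -2531088/25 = -101243.52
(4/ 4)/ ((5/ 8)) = 8/ 5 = 1.60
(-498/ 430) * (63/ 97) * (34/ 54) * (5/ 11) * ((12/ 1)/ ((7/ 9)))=-152388/ 45881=-3.32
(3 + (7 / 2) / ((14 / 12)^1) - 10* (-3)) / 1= 36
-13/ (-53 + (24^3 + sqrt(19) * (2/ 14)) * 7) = -1257295/ 9353791206 + 13 * sqrt(19)/ 9353791206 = -0.00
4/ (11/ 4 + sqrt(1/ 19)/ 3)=30096/ 20675 - 192 *sqrt(19)/ 20675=1.42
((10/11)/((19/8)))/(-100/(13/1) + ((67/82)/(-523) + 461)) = 44601440/52819802343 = 0.00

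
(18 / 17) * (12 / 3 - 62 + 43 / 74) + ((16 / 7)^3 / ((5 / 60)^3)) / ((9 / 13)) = 6417537801 / 215747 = 29745.66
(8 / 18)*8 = 32 / 9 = 3.56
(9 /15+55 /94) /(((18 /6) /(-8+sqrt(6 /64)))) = -2228 /705+557* sqrt(6) /11280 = -3.04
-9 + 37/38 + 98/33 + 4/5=-26689/6270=-4.26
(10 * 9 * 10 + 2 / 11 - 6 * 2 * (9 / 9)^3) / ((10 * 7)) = 977 / 77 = 12.69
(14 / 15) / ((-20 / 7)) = -49 / 150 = -0.33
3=3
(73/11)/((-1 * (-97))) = 0.07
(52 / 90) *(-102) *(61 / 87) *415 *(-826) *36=509920219.59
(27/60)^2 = 81/400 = 0.20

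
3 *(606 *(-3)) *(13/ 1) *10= -709020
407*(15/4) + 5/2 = 6115/4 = 1528.75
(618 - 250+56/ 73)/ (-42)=-8.78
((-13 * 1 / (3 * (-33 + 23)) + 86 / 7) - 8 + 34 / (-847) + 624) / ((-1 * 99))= -15974731 / 2515590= -6.35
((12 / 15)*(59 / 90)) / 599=118 / 134775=0.00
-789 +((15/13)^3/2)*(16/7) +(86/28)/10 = -786.94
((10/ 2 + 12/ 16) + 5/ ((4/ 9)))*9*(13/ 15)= 663/ 5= 132.60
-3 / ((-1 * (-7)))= -3 / 7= -0.43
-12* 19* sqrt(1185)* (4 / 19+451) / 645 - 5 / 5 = -34292* sqrt(1185) / 215 - 1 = -5491.52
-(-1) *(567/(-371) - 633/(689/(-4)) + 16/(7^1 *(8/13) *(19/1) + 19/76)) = 6887099/2941341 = 2.34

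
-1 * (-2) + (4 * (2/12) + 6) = 8.67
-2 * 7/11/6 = -7/33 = -0.21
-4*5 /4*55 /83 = -275 /83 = -3.31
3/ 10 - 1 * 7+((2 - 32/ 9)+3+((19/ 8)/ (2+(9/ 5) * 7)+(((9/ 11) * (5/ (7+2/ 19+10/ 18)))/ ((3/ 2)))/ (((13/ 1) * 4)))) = -2503873043/ 492303240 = -5.09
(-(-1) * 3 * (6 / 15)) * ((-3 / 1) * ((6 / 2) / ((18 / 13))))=-39 / 5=-7.80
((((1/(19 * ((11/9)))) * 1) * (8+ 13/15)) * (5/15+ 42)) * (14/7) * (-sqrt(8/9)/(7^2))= -508 * sqrt(2)/1155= -0.62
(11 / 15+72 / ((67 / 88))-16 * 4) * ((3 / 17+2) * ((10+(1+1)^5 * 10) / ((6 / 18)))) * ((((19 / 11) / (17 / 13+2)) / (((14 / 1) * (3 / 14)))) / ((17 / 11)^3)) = 765286462226 / 240624001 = 3180.42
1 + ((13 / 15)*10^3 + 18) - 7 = 2636 / 3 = 878.67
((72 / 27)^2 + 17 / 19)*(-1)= -1369 / 171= -8.01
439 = 439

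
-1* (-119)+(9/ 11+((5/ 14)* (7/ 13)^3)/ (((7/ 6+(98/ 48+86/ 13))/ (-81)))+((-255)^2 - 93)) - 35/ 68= 5040826049131/ 77490556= 65050.84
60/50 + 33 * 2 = 336/5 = 67.20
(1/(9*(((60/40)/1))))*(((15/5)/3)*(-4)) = -8/27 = -0.30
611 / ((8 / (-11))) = -6721 / 8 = -840.12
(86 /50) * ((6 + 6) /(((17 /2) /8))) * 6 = 49536 /425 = 116.56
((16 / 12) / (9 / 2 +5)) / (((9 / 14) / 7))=784 / 513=1.53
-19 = -19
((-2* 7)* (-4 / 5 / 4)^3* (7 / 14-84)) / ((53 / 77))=-90013 / 6625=-13.59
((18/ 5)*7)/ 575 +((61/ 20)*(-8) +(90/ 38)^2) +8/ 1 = -10.75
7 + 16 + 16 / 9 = 223 / 9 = 24.78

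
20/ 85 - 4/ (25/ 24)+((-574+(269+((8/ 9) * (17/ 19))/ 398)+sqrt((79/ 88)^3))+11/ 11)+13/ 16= -305.94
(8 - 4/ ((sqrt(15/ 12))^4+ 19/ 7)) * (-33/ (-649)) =10152/ 28261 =0.36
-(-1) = 1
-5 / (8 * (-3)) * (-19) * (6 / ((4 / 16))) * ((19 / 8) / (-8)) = 1805 / 64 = 28.20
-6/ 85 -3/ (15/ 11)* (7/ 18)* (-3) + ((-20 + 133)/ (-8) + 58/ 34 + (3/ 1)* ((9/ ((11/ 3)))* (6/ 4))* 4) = 768767/ 22440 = 34.26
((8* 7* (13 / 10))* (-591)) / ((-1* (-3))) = -71708 / 5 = -14341.60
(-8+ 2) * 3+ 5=-13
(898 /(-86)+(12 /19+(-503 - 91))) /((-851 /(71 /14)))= 35025223 /9733738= 3.60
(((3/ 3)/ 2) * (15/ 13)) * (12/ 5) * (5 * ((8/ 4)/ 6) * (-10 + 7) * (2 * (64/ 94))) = -5760/ 611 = -9.43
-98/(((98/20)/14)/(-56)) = 15680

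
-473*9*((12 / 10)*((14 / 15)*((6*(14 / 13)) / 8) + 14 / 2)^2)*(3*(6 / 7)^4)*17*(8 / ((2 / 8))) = -280056108220416 / 1035125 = -270552936.33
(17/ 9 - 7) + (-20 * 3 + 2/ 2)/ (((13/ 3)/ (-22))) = 34448/ 117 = 294.43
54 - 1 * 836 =-782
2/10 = 1/5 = 0.20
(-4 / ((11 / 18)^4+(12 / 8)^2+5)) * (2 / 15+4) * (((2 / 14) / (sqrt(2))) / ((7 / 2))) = -8678016 * sqrt(2) / 190050665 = -0.06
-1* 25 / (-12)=2.08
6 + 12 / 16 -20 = -53 / 4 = -13.25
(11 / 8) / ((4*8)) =11 / 256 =0.04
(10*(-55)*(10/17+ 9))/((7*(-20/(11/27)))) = 98615/6426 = 15.35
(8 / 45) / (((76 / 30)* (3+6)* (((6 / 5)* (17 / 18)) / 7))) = 140 / 2907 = 0.05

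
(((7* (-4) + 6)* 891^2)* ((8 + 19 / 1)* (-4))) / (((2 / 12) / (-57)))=-645101349552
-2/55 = -0.04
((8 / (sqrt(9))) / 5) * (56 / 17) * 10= 896 / 51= 17.57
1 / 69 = 0.01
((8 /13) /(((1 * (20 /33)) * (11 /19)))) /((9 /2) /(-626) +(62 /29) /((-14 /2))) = -28973784 /5164315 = -5.61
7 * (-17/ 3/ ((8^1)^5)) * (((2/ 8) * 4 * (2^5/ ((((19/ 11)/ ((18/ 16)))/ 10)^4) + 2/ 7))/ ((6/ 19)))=-7144468271687/ 32364822528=-220.75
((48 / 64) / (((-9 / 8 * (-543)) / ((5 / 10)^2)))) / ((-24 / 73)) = -73 / 78192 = -0.00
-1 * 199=-199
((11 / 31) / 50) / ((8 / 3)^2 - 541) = -99 / 7447750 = -0.00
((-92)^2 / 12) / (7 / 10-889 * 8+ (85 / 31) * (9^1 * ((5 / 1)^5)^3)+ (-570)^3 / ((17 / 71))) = 11151320 / 11894204699249097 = 0.00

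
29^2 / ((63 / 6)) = 1682 / 21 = 80.10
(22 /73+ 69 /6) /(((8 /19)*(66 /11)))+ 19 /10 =230261 /35040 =6.57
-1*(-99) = 99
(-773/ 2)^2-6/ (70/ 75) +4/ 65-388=148987.88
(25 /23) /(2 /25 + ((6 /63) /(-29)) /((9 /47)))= 3425625 /198076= 17.29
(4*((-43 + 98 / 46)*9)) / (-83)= 17.73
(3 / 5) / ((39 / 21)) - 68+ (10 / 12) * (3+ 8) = -22819 / 390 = -58.51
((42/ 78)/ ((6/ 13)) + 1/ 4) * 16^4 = 278528/ 3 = 92842.67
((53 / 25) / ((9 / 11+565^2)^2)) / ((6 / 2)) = 6413 / 924788991169200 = 0.00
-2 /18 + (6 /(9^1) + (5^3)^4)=2197265630 /9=244140625.56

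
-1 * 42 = -42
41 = 41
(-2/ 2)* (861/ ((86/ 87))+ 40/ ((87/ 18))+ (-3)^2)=-2215389/ 2494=-888.29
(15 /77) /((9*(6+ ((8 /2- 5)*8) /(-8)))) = 5 /1617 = 0.00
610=610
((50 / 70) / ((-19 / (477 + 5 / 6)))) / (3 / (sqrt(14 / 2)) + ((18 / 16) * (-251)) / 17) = 132570080 * sqrt(7) / 4728828699 + 244669780 / 225182319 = 1.16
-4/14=-2/7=-0.29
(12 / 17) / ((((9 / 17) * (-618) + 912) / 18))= 0.02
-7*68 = -476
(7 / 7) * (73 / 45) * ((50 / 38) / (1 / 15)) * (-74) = -135050 / 57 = -2369.30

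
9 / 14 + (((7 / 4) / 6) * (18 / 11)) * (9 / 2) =2.79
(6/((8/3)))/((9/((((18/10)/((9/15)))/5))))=3/20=0.15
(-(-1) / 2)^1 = 1 / 2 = 0.50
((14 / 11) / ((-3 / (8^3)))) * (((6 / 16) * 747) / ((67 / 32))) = -21417984 / 737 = -29061.04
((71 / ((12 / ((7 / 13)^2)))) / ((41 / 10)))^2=302586025 / 1728397476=0.18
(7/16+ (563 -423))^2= 5049009/256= 19722.69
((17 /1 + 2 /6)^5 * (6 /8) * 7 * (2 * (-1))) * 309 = -137063553536 /27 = -5076427908.74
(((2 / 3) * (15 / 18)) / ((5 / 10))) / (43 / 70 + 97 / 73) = 51100 / 89361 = 0.57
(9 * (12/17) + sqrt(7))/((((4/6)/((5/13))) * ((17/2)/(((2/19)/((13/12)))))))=360 * sqrt(7)/54587 + 38880/927979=0.06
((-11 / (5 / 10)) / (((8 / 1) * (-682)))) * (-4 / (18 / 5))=-5 / 1116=-0.00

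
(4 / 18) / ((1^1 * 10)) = 1 / 45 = 0.02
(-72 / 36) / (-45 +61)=-1 / 8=-0.12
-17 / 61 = -0.28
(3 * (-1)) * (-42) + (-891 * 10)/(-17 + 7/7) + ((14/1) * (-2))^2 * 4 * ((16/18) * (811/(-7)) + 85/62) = -709722415/2232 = -317975.99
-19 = -19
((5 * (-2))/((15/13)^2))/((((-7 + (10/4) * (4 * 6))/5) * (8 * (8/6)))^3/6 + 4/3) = -38025/1219607134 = -0.00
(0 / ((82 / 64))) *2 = 0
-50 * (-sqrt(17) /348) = 25 * sqrt(17) /174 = 0.59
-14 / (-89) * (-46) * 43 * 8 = -221536 / 89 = -2489.17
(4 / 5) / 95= 0.01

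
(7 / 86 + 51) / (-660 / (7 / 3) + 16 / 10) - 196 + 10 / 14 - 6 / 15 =-252331967 / 1288280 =-195.87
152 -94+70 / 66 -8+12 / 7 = 12191 / 231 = 52.77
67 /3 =22.33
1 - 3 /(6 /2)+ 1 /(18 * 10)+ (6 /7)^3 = 0.64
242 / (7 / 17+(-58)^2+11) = 2057 / 28691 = 0.07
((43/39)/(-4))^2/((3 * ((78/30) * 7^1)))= 9245/6643728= 0.00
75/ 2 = 37.50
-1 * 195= -195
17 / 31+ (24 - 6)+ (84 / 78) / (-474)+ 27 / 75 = 45143549 / 2387775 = 18.91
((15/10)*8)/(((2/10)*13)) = 60/13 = 4.62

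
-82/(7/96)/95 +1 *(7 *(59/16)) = 148693/10640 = 13.97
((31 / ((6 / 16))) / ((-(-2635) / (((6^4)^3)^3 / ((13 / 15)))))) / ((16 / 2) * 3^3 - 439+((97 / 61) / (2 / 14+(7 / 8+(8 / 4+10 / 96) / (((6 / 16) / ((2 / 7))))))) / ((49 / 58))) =-46544213222481287311380582305366016 / 27709393049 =-1679726912104305879896741.00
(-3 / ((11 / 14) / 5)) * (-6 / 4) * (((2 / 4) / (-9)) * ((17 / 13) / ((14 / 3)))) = -255 / 572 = -0.45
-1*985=-985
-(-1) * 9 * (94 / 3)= 282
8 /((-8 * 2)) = -0.50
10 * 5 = 50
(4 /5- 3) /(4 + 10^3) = -11 /5020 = -0.00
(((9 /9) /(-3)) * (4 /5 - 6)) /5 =26 /75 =0.35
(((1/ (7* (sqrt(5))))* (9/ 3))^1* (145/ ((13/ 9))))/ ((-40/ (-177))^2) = 24530607* sqrt(5)/ 145600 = 376.73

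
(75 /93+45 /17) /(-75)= -364 /7905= -0.05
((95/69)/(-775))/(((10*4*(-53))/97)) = 1843/22673400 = 0.00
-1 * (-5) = 5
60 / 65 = 12 / 13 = 0.92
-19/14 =-1.36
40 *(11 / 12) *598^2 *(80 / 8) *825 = 108175210000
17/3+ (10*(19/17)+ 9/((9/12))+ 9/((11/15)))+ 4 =25310/561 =45.12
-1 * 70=-70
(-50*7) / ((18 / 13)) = -252.78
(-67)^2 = 4489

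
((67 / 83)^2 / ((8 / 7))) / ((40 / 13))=408499 / 2204480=0.19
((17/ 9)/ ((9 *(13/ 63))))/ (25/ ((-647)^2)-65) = -7116353/ 454788360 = -0.02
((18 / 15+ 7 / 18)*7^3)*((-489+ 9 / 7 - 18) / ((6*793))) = -57.93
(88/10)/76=11/95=0.12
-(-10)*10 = 100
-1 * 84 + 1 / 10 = -839 / 10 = -83.90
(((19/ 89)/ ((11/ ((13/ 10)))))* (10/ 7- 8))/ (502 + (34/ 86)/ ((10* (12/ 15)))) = -150328/ 455210525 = -0.00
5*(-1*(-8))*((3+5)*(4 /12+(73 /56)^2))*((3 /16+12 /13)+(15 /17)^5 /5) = 881562864095 /1113167888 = 791.94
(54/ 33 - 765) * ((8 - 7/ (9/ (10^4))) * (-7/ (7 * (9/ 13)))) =-282718904/ 33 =-8567239.52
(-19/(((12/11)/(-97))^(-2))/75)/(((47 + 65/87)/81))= -3213432/59116041325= -0.00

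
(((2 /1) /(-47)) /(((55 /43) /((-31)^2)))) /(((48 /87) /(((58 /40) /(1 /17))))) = -590794931 /413600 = -1428.42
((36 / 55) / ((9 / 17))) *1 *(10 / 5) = 136 / 55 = 2.47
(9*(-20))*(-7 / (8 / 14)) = 2205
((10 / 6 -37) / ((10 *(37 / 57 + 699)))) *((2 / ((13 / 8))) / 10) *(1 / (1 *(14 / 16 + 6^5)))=-8056 / 100796076875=-0.00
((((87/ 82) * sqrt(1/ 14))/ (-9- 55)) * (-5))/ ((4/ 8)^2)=435 * sqrt(14)/ 18368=0.09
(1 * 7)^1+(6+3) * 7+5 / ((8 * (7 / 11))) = 3975 / 56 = 70.98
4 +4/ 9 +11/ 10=5.54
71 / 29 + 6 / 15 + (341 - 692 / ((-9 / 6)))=350254 / 435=805.18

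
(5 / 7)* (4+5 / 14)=305 / 98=3.11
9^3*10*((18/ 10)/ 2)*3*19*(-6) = -2243862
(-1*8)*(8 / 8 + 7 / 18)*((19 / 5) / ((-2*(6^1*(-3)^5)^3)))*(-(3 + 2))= 475 / 13947137604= 0.00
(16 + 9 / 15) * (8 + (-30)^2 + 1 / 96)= 7235027 / 480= 15072.97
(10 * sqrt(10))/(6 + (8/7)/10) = 175 * sqrt(10)/107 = 5.17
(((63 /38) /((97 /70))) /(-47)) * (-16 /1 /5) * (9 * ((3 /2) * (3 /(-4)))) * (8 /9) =-0.73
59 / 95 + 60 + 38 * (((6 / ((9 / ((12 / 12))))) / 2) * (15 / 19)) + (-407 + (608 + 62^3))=22666964 / 95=238599.62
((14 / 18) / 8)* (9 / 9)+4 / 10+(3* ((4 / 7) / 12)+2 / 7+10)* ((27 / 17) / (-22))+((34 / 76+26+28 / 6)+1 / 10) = 55437565 / 1790712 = 30.96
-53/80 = -0.66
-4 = -4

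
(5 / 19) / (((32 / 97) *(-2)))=-485 / 1216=-0.40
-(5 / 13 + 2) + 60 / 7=563 / 91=6.19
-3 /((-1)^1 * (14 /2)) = 3 /7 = 0.43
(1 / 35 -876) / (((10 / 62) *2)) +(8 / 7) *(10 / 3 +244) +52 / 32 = -10211123 / 4200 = -2431.22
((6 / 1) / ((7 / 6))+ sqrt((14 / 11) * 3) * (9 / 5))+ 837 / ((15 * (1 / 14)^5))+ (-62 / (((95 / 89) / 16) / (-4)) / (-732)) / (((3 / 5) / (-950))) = 9 * sqrt(462) / 55+ 576807882148 / 19215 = 30018628.66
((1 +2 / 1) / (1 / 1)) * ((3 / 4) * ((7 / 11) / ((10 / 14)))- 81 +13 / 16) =-238.56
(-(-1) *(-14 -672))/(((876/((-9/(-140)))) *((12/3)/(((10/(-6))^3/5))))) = 245/21024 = 0.01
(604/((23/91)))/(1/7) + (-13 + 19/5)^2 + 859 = 10161293/575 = 17671.81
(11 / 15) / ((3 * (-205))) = -11 / 9225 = -0.00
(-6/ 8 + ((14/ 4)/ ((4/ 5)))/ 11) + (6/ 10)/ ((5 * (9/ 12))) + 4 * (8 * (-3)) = -211623/ 2200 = -96.19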